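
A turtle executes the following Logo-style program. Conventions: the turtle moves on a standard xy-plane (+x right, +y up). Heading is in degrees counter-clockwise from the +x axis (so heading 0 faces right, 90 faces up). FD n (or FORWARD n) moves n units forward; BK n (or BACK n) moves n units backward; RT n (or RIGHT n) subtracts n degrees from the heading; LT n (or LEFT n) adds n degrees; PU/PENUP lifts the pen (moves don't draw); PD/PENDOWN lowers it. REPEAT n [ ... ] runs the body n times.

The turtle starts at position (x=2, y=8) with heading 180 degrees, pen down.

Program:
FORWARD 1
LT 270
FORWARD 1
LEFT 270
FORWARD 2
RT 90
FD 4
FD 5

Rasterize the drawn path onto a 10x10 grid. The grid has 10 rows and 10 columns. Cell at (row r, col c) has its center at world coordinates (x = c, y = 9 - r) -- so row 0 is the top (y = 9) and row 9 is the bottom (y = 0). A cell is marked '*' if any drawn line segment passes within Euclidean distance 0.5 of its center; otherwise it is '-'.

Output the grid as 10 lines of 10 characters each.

Answer: -***------
-***------
---*------
---*------
---*------
---*------
---*------
---*------
---*------
---*------

Derivation:
Segment 0: (2,8) -> (1,8)
Segment 1: (1,8) -> (1,9)
Segment 2: (1,9) -> (3,9)
Segment 3: (3,9) -> (3,5)
Segment 4: (3,5) -> (3,-0)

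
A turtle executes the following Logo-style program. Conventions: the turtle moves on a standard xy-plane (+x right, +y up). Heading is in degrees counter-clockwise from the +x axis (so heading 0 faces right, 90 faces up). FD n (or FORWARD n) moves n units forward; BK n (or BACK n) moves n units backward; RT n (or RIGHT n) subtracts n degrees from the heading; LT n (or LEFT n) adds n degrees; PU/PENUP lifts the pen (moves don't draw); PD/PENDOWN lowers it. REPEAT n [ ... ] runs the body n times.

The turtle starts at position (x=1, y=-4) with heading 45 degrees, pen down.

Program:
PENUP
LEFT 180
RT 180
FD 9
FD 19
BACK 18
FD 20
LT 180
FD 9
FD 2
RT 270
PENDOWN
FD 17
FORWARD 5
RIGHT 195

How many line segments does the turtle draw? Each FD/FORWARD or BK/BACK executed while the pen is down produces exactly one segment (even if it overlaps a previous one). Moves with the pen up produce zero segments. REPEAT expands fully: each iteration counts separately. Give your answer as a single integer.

Executing turtle program step by step:
Start: pos=(1,-4), heading=45, pen down
PU: pen up
LT 180: heading 45 -> 225
RT 180: heading 225 -> 45
FD 9: (1,-4) -> (7.364,2.364) [heading=45, move]
FD 19: (7.364,2.364) -> (20.799,15.799) [heading=45, move]
BK 18: (20.799,15.799) -> (8.071,3.071) [heading=45, move]
FD 20: (8.071,3.071) -> (22.213,17.213) [heading=45, move]
LT 180: heading 45 -> 225
FD 9: (22.213,17.213) -> (15.849,10.849) [heading=225, move]
FD 2: (15.849,10.849) -> (14.435,9.435) [heading=225, move]
RT 270: heading 225 -> 315
PD: pen down
FD 17: (14.435,9.435) -> (26.456,-2.586) [heading=315, draw]
FD 5: (26.456,-2.586) -> (29.991,-6.121) [heading=315, draw]
RT 195: heading 315 -> 120
Final: pos=(29.991,-6.121), heading=120, 2 segment(s) drawn
Segments drawn: 2

Answer: 2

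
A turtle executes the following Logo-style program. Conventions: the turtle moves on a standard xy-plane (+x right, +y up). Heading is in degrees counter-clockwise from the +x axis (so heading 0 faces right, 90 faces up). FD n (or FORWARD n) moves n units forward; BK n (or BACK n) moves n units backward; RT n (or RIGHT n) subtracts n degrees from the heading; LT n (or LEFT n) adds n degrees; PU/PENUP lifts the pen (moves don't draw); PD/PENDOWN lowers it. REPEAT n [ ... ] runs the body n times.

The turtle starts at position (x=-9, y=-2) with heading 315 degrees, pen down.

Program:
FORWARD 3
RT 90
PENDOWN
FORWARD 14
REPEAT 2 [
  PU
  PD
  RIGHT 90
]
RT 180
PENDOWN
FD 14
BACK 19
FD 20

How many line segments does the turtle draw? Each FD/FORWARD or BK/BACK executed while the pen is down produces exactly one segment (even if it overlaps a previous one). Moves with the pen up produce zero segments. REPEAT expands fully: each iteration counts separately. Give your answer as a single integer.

Executing turtle program step by step:
Start: pos=(-9,-2), heading=315, pen down
FD 3: (-9,-2) -> (-6.879,-4.121) [heading=315, draw]
RT 90: heading 315 -> 225
PD: pen down
FD 14: (-6.879,-4.121) -> (-16.778,-14.021) [heading=225, draw]
REPEAT 2 [
  -- iteration 1/2 --
  PU: pen up
  PD: pen down
  RT 90: heading 225 -> 135
  -- iteration 2/2 --
  PU: pen up
  PD: pen down
  RT 90: heading 135 -> 45
]
RT 180: heading 45 -> 225
PD: pen down
FD 14: (-16.778,-14.021) -> (-26.678,-23.92) [heading=225, draw]
BK 19: (-26.678,-23.92) -> (-13.243,-10.485) [heading=225, draw]
FD 20: (-13.243,-10.485) -> (-27.385,-24.627) [heading=225, draw]
Final: pos=(-27.385,-24.627), heading=225, 5 segment(s) drawn
Segments drawn: 5

Answer: 5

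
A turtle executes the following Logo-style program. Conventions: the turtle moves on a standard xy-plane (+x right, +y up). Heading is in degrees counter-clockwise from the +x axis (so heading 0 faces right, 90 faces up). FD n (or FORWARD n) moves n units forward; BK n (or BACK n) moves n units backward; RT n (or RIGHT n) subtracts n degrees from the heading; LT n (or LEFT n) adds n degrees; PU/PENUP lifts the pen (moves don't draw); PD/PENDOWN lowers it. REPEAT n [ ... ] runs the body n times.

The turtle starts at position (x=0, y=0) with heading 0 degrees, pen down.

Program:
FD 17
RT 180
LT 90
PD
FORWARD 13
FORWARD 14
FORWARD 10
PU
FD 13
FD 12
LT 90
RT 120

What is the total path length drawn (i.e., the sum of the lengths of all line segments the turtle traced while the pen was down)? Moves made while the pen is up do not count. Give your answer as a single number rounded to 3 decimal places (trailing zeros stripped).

Executing turtle program step by step:
Start: pos=(0,0), heading=0, pen down
FD 17: (0,0) -> (17,0) [heading=0, draw]
RT 180: heading 0 -> 180
LT 90: heading 180 -> 270
PD: pen down
FD 13: (17,0) -> (17,-13) [heading=270, draw]
FD 14: (17,-13) -> (17,-27) [heading=270, draw]
FD 10: (17,-27) -> (17,-37) [heading=270, draw]
PU: pen up
FD 13: (17,-37) -> (17,-50) [heading=270, move]
FD 12: (17,-50) -> (17,-62) [heading=270, move]
LT 90: heading 270 -> 0
RT 120: heading 0 -> 240
Final: pos=(17,-62), heading=240, 4 segment(s) drawn

Segment lengths:
  seg 1: (0,0) -> (17,0), length = 17
  seg 2: (17,0) -> (17,-13), length = 13
  seg 3: (17,-13) -> (17,-27), length = 14
  seg 4: (17,-27) -> (17,-37), length = 10
Total = 54

Answer: 54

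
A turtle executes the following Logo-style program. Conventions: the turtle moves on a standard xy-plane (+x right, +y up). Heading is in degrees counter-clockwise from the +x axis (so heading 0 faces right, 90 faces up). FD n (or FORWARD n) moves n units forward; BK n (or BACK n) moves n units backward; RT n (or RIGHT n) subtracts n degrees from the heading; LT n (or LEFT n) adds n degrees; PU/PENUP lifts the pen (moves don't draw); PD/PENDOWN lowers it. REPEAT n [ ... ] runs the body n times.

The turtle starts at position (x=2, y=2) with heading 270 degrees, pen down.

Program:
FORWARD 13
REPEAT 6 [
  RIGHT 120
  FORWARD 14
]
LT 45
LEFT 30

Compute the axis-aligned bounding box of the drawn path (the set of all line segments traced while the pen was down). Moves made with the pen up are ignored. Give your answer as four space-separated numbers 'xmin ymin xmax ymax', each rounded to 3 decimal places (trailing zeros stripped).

Executing turtle program step by step:
Start: pos=(2,2), heading=270, pen down
FD 13: (2,2) -> (2,-11) [heading=270, draw]
REPEAT 6 [
  -- iteration 1/6 --
  RT 120: heading 270 -> 150
  FD 14: (2,-11) -> (-10.124,-4) [heading=150, draw]
  -- iteration 2/6 --
  RT 120: heading 150 -> 30
  FD 14: (-10.124,-4) -> (2,3) [heading=30, draw]
  -- iteration 3/6 --
  RT 120: heading 30 -> 270
  FD 14: (2,3) -> (2,-11) [heading=270, draw]
  -- iteration 4/6 --
  RT 120: heading 270 -> 150
  FD 14: (2,-11) -> (-10.124,-4) [heading=150, draw]
  -- iteration 5/6 --
  RT 120: heading 150 -> 30
  FD 14: (-10.124,-4) -> (2,3) [heading=30, draw]
  -- iteration 6/6 --
  RT 120: heading 30 -> 270
  FD 14: (2,3) -> (2,-11) [heading=270, draw]
]
LT 45: heading 270 -> 315
LT 30: heading 315 -> 345
Final: pos=(2,-11), heading=345, 7 segment(s) drawn

Segment endpoints: x in {-10.124, -10.124, 2, 2, 2, 2, 2, 2}, y in {-11, -11, -11, -4, -4, 2, 3, 3}
xmin=-10.124, ymin=-11, xmax=2, ymax=3

Answer: -10.124 -11 2 3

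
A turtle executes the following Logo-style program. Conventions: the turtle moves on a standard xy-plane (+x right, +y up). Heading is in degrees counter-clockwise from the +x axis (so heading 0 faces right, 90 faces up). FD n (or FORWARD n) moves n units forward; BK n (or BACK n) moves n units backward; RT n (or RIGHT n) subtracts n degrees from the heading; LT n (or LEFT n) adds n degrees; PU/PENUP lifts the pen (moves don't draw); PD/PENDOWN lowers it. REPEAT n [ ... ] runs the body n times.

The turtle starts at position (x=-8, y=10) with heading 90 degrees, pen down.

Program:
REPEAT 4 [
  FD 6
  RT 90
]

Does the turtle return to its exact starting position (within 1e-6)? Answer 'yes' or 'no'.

Executing turtle program step by step:
Start: pos=(-8,10), heading=90, pen down
REPEAT 4 [
  -- iteration 1/4 --
  FD 6: (-8,10) -> (-8,16) [heading=90, draw]
  RT 90: heading 90 -> 0
  -- iteration 2/4 --
  FD 6: (-8,16) -> (-2,16) [heading=0, draw]
  RT 90: heading 0 -> 270
  -- iteration 3/4 --
  FD 6: (-2,16) -> (-2,10) [heading=270, draw]
  RT 90: heading 270 -> 180
  -- iteration 4/4 --
  FD 6: (-2,10) -> (-8,10) [heading=180, draw]
  RT 90: heading 180 -> 90
]
Final: pos=(-8,10), heading=90, 4 segment(s) drawn

Start position: (-8, 10)
Final position: (-8, 10)
Distance = 0; < 1e-6 -> CLOSED

Answer: yes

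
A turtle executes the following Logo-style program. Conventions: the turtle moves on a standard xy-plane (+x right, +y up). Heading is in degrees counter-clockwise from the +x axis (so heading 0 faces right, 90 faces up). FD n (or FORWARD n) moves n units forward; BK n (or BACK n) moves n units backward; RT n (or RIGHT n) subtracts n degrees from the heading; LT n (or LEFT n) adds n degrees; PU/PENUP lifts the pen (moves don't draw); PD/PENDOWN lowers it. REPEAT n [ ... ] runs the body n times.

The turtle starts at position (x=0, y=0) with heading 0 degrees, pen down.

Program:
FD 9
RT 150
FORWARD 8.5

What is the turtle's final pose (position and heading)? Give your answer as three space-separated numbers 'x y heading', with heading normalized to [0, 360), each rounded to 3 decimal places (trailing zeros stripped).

Executing turtle program step by step:
Start: pos=(0,0), heading=0, pen down
FD 9: (0,0) -> (9,0) [heading=0, draw]
RT 150: heading 0 -> 210
FD 8.5: (9,0) -> (1.639,-4.25) [heading=210, draw]
Final: pos=(1.639,-4.25), heading=210, 2 segment(s) drawn

Answer: 1.639 -4.25 210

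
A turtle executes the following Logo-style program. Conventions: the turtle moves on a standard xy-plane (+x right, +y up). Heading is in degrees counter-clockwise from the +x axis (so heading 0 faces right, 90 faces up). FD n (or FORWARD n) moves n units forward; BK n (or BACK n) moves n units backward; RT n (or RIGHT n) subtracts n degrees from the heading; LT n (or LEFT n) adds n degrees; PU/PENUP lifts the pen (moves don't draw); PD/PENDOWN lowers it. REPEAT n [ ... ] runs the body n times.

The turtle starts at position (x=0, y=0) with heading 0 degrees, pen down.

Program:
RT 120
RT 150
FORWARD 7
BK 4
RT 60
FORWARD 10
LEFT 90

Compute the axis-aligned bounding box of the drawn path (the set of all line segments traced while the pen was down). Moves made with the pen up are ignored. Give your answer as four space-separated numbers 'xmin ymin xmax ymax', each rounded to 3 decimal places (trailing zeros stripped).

Answer: 0 0 8.66 8

Derivation:
Executing turtle program step by step:
Start: pos=(0,0), heading=0, pen down
RT 120: heading 0 -> 240
RT 150: heading 240 -> 90
FD 7: (0,0) -> (0,7) [heading=90, draw]
BK 4: (0,7) -> (0,3) [heading=90, draw]
RT 60: heading 90 -> 30
FD 10: (0,3) -> (8.66,8) [heading=30, draw]
LT 90: heading 30 -> 120
Final: pos=(8.66,8), heading=120, 3 segment(s) drawn

Segment endpoints: x in {0, 0, 0, 8.66}, y in {0, 3, 7, 8}
xmin=0, ymin=0, xmax=8.66, ymax=8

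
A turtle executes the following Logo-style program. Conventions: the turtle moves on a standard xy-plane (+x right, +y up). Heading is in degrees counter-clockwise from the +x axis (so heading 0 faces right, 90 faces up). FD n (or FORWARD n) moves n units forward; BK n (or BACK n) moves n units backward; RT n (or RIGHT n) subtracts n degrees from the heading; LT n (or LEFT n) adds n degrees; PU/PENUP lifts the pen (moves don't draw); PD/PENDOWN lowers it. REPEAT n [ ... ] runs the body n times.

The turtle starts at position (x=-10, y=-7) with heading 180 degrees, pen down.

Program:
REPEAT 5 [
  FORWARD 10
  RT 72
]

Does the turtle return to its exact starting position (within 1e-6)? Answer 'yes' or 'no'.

Executing turtle program step by step:
Start: pos=(-10,-7), heading=180, pen down
REPEAT 5 [
  -- iteration 1/5 --
  FD 10: (-10,-7) -> (-20,-7) [heading=180, draw]
  RT 72: heading 180 -> 108
  -- iteration 2/5 --
  FD 10: (-20,-7) -> (-23.09,2.511) [heading=108, draw]
  RT 72: heading 108 -> 36
  -- iteration 3/5 --
  FD 10: (-23.09,2.511) -> (-15,8.388) [heading=36, draw]
  RT 72: heading 36 -> 324
  -- iteration 4/5 --
  FD 10: (-15,8.388) -> (-6.91,2.511) [heading=324, draw]
  RT 72: heading 324 -> 252
  -- iteration 5/5 --
  FD 10: (-6.91,2.511) -> (-10,-7) [heading=252, draw]
  RT 72: heading 252 -> 180
]
Final: pos=(-10,-7), heading=180, 5 segment(s) drawn

Start position: (-10, -7)
Final position: (-10, -7)
Distance = 0; < 1e-6 -> CLOSED

Answer: yes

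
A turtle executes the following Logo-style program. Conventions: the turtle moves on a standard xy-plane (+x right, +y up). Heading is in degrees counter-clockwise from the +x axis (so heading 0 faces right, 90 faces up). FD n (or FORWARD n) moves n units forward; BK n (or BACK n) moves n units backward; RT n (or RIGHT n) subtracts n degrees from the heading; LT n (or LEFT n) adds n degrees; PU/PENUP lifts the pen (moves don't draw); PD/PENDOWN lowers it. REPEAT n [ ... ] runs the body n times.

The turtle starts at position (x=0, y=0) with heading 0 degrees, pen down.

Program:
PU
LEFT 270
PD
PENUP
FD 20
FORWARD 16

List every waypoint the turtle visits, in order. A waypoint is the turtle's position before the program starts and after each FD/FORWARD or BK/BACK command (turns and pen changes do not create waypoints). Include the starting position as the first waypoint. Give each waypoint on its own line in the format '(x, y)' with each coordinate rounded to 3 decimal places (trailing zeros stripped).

Executing turtle program step by step:
Start: pos=(0,0), heading=0, pen down
PU: pen up
LT 270: heading 0 -> 270
PD: pen down
PU: pen up
FD 20: (0,0) -> (0,-20) [heading=270, move]
FD 16: (0,-20) -> (0,-36) [heading=270, move]
Final: pos=(0,-36), heading=270, 0 segment(s) drawn
Waypoints (3 total):
(0, 0)
(0, -20)
(0, -36)

Answer: (0, 0)
(0, -20)
(0, -36)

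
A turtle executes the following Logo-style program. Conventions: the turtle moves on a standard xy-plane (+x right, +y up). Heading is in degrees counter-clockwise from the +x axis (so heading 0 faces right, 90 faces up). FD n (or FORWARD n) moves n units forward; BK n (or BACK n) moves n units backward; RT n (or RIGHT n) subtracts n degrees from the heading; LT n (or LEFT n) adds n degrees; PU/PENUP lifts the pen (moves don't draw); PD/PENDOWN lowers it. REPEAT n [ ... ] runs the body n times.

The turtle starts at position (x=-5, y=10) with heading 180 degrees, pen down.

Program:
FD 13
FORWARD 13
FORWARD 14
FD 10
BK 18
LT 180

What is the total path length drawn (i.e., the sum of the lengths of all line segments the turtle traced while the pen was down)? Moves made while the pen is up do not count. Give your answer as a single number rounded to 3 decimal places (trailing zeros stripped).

Executing turtle program step by step:
Start: pos=(-5,10), heading=180, pen down
FD 13: (-5,10) -> (-18,10) [heading=180, draw]
FD 13: (-18,10) -> (-31,10) [heading=180, draw]
FD 14: (-31,10) -> (-45,10) [heading=180, draw]
FD 10: (-45,10) -> (-55,10) [heading=180, draw]
BK 18: (-55,10) -> (-37,10) [heading=180, draw]
LT 180: heading 180 -> 0
Final: pos=(-37,10), heading=0, 5 segment(s) drawn

Segment lengths:
  seg 1: (-5,10) -> (-18,10), length = 13
  seg 2: (-18,10) -> (-31,10), length = 13
  seg 3: (-31,10) -> (-45,10), length = 14
  seg 4: (-45,10) -> (-55,10), length = 10
  seg 5: (-55,10) -> (-37,10), length = 18
Total = 68

Answer: 68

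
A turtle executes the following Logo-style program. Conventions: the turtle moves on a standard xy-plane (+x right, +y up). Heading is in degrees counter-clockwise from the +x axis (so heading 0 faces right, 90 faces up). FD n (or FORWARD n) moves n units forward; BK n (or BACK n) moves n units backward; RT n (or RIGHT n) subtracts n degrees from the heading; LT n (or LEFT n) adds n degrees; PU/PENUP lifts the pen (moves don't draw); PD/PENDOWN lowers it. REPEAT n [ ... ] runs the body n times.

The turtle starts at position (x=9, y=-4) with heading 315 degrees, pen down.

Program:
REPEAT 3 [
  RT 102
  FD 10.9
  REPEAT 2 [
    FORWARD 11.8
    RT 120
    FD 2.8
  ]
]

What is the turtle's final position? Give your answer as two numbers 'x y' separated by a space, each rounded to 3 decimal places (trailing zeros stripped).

Executing turtle program step by step:
Start: pos=(9,-4), heading=315, pen down
REPEAT 3 [
  -- iteration 1/3 --
  RT 102: heading 315 -> 213
  FD 10.9: (9,-4) -> (-0.142,-9.937) [heading=213, draw]
  REPEAT 2 [
    -- iteration 1/2 --
    FD 11.8: (-0.142,-9.937) -> (-10.038,-16.363) [heading=213, draw]
    RT 120: heading 213 -> 93
    FD 2.8: (-10.038,-16.363) -> (-10.184,-13.567) [heading=93, draw]
    -- iteration 2/2 --
    FD 11.8: (-10.184,-13.567) -> (-10.802,-1.783) [heading=93, draw]
    RT 120: heading 93 -> 333
    FD 2.8: (-10.802,-1.783) -> (-8.307,-3.054) [heading=333, draw]
  ]
  -- iteration 2/3 --
  RT 102: heading 333 -> 231
  FD 10.9: (-8.307,-3.054) -> (-15.167,-11.525) [heading=231, draw]
  REPEAT 2 [
    -- iteration 1/2 --
    FD 11.8: (-15.167,-11.525) -> (-22.593,-20.696) [heading=231, draw]
    RT 120: heading 231 -> 111
    FD 2.8: (-22.593,-20.696) -> (-23.596,-18.082) [heading=111, draw]
    -- iteration 2/2 --
    FD 11.8: (-23.596,-18.082) -> (-27.825,-7.065) [heading=111, draw]
    RT 120: heading 111 -> 351
    FD 2.8: (-27.825,-7.065) -> (-25.059,-7.503) [heading=351, draw]
  ]
  -- iteration 3/3 --
  RT 102: heading 351 -> 249
  FD 10.9: (-25.059,-7.503) -> (-28.966,-17.679) [heading=249, draw]
  REPEAT 2 [
    -- iteration 1/2 --
    FD 11.8: (-28.966,-17.679) -> (-33.194,-28.696) [heading=249, draw]
    RT 120: heading 249 -> 129
    FD 2.8: (-33.194,-28.696) -> (-34.956,-26.52) [heading=129, draw]
    -- iteration 2/2 --
    FD 11.8: (-34.956,-26.52) -> (-42.382,-17.349) [heading=129, draw]
    RT 120: heading 129 -> 9
    FD 2.8: (-42.382,-17.349) -> (-39.617,-16.911) [heading=9, draw]
  ]
]
Final: pos=(-39.617,-16.911), heading=9, 15 segment(s) drawn

Answer: -39.617 -16.911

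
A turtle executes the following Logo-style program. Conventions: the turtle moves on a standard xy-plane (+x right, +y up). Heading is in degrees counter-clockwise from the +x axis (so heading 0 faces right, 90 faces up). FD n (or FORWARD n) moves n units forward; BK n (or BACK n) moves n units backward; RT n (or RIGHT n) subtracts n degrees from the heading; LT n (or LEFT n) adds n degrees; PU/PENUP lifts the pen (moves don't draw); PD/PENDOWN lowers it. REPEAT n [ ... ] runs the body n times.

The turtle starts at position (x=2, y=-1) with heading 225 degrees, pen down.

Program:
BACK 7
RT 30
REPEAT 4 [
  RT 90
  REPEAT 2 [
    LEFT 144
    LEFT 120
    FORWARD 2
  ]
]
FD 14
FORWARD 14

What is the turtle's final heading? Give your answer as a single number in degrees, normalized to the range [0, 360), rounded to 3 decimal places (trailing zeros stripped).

Answer: 147

Derivation:
Executing turtle program step by step:
Start: pos=(2,-1), heading=225, pen down
BK 7: (2,-1) -> (6.95,3.95) [heading=225, draw]
RT 30: heading 225 -> 195
REPEAT 4 [
  -- iteration 1/4 --
  RT 90: heading 195 -> 105
  REPEAT 2 [
    -- iteration 1/2 --
    LT 144: heading 105 -> 249
    LT 120: heading 249 -> 9
    FD 2: (6.95,3.95) -> (8.925,4.263) [heading=9, draw]
    -- iteration 2/2 --
    LT 144: heading 9 -> 153
    LT 120: heading 153 -> 273
    FD 2: (8.925,4.263) -> (9.03,2.265) [heading=273, draw]
  ]
  -- iteration 2/4 --
  RT 90: heading 273 -> 183
  REPEAT 2 [
    -- iteration 1/2 --
    LT 144: heading 183 -> 327
    LT 120: heading 327 -> 87
    FD 2: (9.03,2.265) -> (9.134,4.263) [heading=87, draw]
    -- iteration 2/2 --
    LT 144: heading 87 -> 231
    LT 120: heading 231 -> 351
    FD 2: (9.134,4.263) -> (11.11,3.95) [heading=351, draw]
  ]
  -- iteration 3/4 --
  RT 90: heading 351 -> 261
  REPEAT 2 [
    -- iteration 1/2 --
    LT 144: heading 261 -> 45
    LT 120: heading 45 -> 165
    FD 2: (11.11,3.95) -> (9.178,4.467) [heading=165, draw]
    -- iteration 2/2 --
    LT 144: heading 165 -> 309
    LT 120: heading 309 -> 69
    FD 2: (9.178,4.467) -> (9.895,6.335) [heading=69, draw]
  ]
  -- iteration 4/4 --
  RT 90: heading 69 -> 339
  REPEAT 2 [
    -- iteration 1/2 --
    LT 144: heading 339 -> 123
    LT 120: heading 123 -> 243
    FD 2: (9.895,6.335) -> (8.987,4.553) [heading=243, draw]
    -- iteration 2/2 --
    LT 144: heading 243 -> 27
    LT 120: heading 27 -> 147
    FD 2: (8.987,4.553) -> (7.309,5.642) [heading=147, draw]
  ]
]
FD 14: (7.309,5.642) -> (-4.432,13.267) [heading=147, draw]
FD 14: (-4.432,13.267) -> (-16.173,20.892) [heading=147, draw]
Final: pos=(-16.173,20.892), heading=147, 11 segment(s) drawn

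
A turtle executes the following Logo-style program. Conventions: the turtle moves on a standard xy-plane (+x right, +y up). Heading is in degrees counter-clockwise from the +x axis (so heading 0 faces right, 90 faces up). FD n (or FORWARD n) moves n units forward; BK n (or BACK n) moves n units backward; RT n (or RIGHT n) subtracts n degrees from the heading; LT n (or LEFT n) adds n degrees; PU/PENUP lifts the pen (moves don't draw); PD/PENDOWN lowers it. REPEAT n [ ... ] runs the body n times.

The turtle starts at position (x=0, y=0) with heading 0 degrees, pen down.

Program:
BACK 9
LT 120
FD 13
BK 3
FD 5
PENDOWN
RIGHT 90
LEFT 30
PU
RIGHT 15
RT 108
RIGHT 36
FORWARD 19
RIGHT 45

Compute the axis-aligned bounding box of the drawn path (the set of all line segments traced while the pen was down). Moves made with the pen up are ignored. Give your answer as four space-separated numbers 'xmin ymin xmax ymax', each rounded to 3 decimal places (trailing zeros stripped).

Answer: -16.5 0 0 12.99

Derivation:
Executing turtle program step by step:
Start: pos=(0,0), heading=0, pen down
BK 9: (0,0) -> (-9,0) [heading=0, draw]
LT 120: heading 0 -> 120
FD 13: (-9,0) -> (-15.5,11.258) [heading=120, draw]
BK 3: (-15.5,11.258) -> (-14,8.66) [heading=120, draw]
FD 5: (-14,8.66) -> (-16.5,12.99) [heading=120, draw]
PD: pen down
RT 90: heading 120 -> 30
LT 30: heading 30 -> 60
PU: pen up
RT 15: heading 60 -> 45
RT 108: heading 45 -> 297
RT 36: heading 297 -> 261
FD 19: (-16.5,12.99) -> (-19.472,-5.776) [heading=261, move]
RT 45: heading 261 -> 216
Final: pos=(-19.472,-5.776), heading=216, 4 segment(s) drawn

Segment endpoints: x in {-16.5, -15.5, -14, -9, 0}, y in {0, 8.66, 11.258, 12.99}
xmin=-16.5, ymin=0, xmax=0, ymax=12.99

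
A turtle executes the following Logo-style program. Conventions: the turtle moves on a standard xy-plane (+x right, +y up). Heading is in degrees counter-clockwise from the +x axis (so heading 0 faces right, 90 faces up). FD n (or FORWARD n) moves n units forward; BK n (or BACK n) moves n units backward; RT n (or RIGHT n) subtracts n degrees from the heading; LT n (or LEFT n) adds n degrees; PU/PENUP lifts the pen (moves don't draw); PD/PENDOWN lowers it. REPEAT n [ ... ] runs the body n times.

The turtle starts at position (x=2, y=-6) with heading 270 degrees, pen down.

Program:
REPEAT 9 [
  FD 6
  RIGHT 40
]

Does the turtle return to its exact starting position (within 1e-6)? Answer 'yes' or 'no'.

Answer: yes

Derivation:
Executing turtle program step by step:
Start: pos=(2,-6), heading=270, pen down
REPEAT 9 [
  -- iteration 1/9 --
  FD 6: (2,-6) -> (2,-12) [heading=270, draw]
  RT 40: heading 270 -> 230
  -- iteration 2/9 --
  FD 6: (2,-12) -> (-1.857,-16.596) [heading=230, draw]
  RT 40: heading 230 -> 190
  -- iteration 3/9 --
  FD 6: (-1.857,-16.596) -> (-7.766,-17.638) [heading=190, draw]
  RT 40: heading 190 -> 150
  -- iteration 4/9 --
  FD 6: (-7.766,-17.638) -> (-12.962,-14.638) [heading=150, draw]
  RT 40: heading 150 -> 110
  -- iteration 5/9 --
  FD 6: (-12.962,-14.638) -> (-15.014,-9) [heading=110, draw]
  RT 40: heading 110 -> 70
  -- iteration 6/9 --
  FD 6: (-15.014,-9) -> (-12.962,-3.362) [heading=70, draw]
  RT 40: heading 70 -> 30
  -- iteration 7/9 --
  FD 6: (-12.962,-3.362) -> (-7.766,-0.362) [heading=30, draw]
  RT 40: heading 30 -> 350
  -- iteration 8/9 --
  FD 6: (-7.766,-0.362) -> (-1.857,-1.404) [heading=350, draw]
  RT 40: heading 350 -> 310
  -- iteration 9/9 --
  FD 6: (-1.857,-1.404) -> (2,-6) [heading=310, draw]
  RT 40: heading 310 -> 270
]
Final: pos=(2,-6), heading=270, 9 segment(s) drawn

Start position: (2, -6)
Final position: (2, -6)
Distance = 0; < 1e-6 -> CLOSED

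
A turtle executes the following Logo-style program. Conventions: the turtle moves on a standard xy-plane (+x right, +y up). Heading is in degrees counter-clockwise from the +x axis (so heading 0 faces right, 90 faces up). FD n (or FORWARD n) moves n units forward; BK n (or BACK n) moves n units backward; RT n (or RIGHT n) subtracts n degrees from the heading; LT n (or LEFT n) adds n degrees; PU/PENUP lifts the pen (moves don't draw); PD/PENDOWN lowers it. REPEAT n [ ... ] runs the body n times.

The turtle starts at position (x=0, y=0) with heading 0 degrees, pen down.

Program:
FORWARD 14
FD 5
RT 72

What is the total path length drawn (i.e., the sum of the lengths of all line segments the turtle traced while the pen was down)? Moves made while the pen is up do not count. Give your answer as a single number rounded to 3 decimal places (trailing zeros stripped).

Answer: 19

Derivation:
Executing turtle program step by step:
Start: pos=(0,0), heading=0, pen down
FD 14: (0,0) -> (14,0) [heading=0, draw]
FD 5: (14,0) -> (19,0) [heading=0, draw]
RT 72: heading 0 -> 288
Final: pos=(19,0), heading=288, 2 segment(s) drawn

Segment lengths:
  seg 1: (0,0) -> (14,0), length = 14
  seg 2: (14,0) -> (19,0), length = 5
Total = 19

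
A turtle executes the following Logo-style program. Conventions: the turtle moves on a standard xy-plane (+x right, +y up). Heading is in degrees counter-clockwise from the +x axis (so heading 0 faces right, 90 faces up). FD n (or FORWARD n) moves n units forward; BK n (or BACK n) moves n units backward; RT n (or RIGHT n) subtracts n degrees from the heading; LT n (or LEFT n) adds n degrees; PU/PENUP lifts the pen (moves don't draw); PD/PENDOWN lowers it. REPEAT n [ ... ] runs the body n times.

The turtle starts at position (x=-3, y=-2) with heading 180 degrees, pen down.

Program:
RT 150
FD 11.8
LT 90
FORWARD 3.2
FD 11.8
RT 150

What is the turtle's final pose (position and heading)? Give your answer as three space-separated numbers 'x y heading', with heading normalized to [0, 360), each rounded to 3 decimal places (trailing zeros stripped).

Answer: -0.281 16.89 330

Derivation:
Executing turtle program step by step:
Start: pos=(-3,-2), heading=180, pen down
RT 150: heading 180 -> 30
FD 11.8: (-3,-2) -> (7.219,3.9) [heading=30, draw]
LT 90: heading 30 -> 120
FD 3.2: (7.219,3.9) -> (5.619,6.671) [heading=120, draw]
FD 11.8: (5.619,6.671) -> (-0.281,16.89) [heading=120, draw]
RT 150: heading 120 -> 330
Final: pos=(-0.281,16.89), heading=330, 3 segment(s) drawn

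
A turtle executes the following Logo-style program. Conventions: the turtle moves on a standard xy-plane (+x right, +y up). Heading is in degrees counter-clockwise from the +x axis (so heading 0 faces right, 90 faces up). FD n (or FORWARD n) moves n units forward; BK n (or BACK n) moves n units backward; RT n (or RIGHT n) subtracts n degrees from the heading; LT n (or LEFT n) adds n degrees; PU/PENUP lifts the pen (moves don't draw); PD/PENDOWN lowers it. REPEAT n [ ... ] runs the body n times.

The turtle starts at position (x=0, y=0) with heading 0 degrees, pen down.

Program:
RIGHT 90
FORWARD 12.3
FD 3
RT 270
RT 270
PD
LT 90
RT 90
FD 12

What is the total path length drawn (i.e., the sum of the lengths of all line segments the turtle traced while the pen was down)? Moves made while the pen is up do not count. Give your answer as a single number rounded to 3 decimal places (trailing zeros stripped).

Answer: 27.3

Derivation:
Executing turtle program step by step:
Start: pos=(0,0), heading=0, pen down
RT 90: heading 0 -> 270
FD 12.3: (0,0) -> (0,-12.3) [heading=270, draw]
FD 3: (0,-12.3) -> (0,-15.3) [heading=270, draw]
RT 270: heading 270 -> 0
RT 270: heading 0 -> 90
PD: pen down
LT 90: heading 90 -> 180
RT 90: heading 180 -> 90
FD 12: (0,-15.3) -> (0,-3.3) [heading=90, draw]
Final: pos=(0,-3.3), heading=90, 3 segment(s) drawn

Segment lengths:
  seg 1: (0,0) -> (0,-12.3), length = 12.3
  seg 2: (0,-12.3) -> (0,-15.3), length = 3
  seg 3: (0,-15.3) -> (0,-3.3), length = 12
Total = 27.3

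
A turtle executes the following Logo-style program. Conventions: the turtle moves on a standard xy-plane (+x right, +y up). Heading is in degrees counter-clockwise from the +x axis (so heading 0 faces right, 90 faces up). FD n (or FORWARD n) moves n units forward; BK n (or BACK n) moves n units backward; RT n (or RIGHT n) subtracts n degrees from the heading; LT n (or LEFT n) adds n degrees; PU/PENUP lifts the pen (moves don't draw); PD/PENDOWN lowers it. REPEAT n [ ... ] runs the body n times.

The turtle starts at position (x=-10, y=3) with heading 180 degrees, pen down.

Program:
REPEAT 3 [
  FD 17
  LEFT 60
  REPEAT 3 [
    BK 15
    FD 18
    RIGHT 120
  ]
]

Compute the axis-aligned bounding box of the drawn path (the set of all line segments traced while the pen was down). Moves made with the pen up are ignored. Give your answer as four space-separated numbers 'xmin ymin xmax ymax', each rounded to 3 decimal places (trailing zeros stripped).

Answer: -45 -42.033 -10 15.99

Derivation:
Executing turtle program step by step:
Start: pos=(-10,3), heading=180, pen down
REPEAT 3 [
  -- iteration 1/3 --
  FD 17: (-10,3) -> (-27,3) [heading=180, draw]
  LT 60: heading 180 -> 240
  REPEAT 3 [
    -- iteration 1/3 --
    BK 15: (-27,3) -> (-19.5,15.99) [heading=240, draw]
    FD 18: (-19.5,15.99) -> (-28.5,0.402) [heading=240, draw]
    RT 120: heading 240 -> 120
    -- iteration 2/3 --
    BK 15: (-28.5,0.402) -> (-21,-12.588) [heading=120, draw]
    FD 18: (-21,-12.588) -> (-30,3) [heading=120, draw]
    RT 120: heading 120 -> 0
    -- iteration 3/3 --
    BK 15: (-30,3) -> (-45,3) [heading=0, draw]
    FD 18: (-45,3) -> (-27,3) [heading=0, draw]
    RT 120: heading 0 -> 240
  ]
  -- iteration 2/3 --
  FD 17: (-27,3) -> (-35.5,-11.722) [heading=240, draw]
  LT 60: heading 240 -> 300
  REPEAT 3 [
    -- iteration 1/3 --
    BK 15: (-35.5,-11.722) -> (-43,1.268) [heading=300, draw]
    FD 18: (-43,1.268) -> (-34,-14.321) [heading=300, draw]
    RT 120: heading 300 -> 180
    -- iteration 2/3 --
    BK 15: (-34,-14.321) -> (-19,-14.321) [heading=180, draw]
    FD 18: (-19,-14.321) -> (-37,-14.321) [heading=180, draw]
    RT 120: heading 180 -> 60
    -- iteration 3/3 --
    BK 15: (-37,-14.321) -> (-44.5,-27.311) [heading=60, draw]
    FD 18: (-44.5,-27.311) -> (-35.5,-11.722) [heading=60, draw]
    RT 120: heading 60 -> 300
  ]
  -- iteration 3/3 --
  FD 17: (-35.5,-11.722) -> (-27,-26.445) [heading=300, draw]
  LT 60: heading 300 -> 0
  REPEAT 3 [
    -- iteration 1/3 --
    BK 15: (-27,-26.445) -> (-42,-26.445) [heading=0, draw]
    FD 18: (-42,-26.445) -> (-24,-26.445) [heading=0, draw]
    RT 120: heading 0 -> 240
    -- iteration 2/3 --
    BK 15: (-24,-26.445) -> (-16.5,-13.454) [heading=240, draw]
    FD 18: (-16.5,-13.454) -> (-25.5,-29.043) [heading=240, draw]
    RT 120: heading 240 -> 120
    -- iteration 3/3 --
    BK 15: (-25.5,-29.043) -> (-18,-42.033) [heading=120, draw]
    FD 18: (-18,-42.033) -> (-27,-26.445) [heading=120, draw]
    RT 120: heading 120 -> 0
  ]
]
Final: pos=(-27,-26.445), heading=0, 21 segment(s) drawn

Segment endpoints: x in {-45, -44.5, -43, -42, -37, -35.5, -34, -30, -28.5, -27, -27, -27, -25.5, -24, -21, -19.5, -19, -18, -16.5, -10}, y in {-42.033, -29.043, -27.311, -26.445, -26.445, -14.321, -14.321, -13.454, -12.588, -11.722, -11.722, 0.402, 1.268, 3, 3, 3, 15.99}
xmin=-45, ymin=-42.033, xmax=-10, ymax=15.99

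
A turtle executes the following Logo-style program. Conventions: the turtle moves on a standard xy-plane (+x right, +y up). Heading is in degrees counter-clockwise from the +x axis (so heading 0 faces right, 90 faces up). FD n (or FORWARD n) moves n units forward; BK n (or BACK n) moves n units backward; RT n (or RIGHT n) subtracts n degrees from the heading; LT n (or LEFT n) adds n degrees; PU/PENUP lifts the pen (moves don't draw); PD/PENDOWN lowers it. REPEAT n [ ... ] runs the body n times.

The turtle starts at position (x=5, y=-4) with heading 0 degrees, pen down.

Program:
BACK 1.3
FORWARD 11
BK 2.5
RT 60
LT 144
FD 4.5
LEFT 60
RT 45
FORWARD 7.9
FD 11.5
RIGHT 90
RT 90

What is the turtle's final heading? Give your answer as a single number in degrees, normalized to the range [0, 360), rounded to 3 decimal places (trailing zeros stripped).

Executing turtle program step by step:
Start: pos=(5,-4), heading=0, pen down
BK 1.3: (5,-4) -> (3.7,-4) [heading=0, draw]
FD 11: (3.7,-4) -> (14.7,-4) [heading=0, draw]
BK 2.5: (14.7,-4) -> (12.2,-4) [heading=0, draw]
RT 60: heading 0 -> 300
LT 144: heading 300 -> 84
FD 4.5: (12.2,-4) -> (12.67,0.475) [heading=84, draw]
LT 60: heading 84 -> 144
RT 45: heading 144 -> 99
FD 7.9: (12.67,0.475) -> (11.435,8.278) [heading=99, draw]
FD 11.5: (11.435,8.278) -> (9.636,19.637) [heading=99, draw]
RT 90: heading 99 -> 9
RT 90: heading 9 -> 279
Final: pos=(9.636,19.637), heading=279, 6 segment(s) drawn

Answer: 279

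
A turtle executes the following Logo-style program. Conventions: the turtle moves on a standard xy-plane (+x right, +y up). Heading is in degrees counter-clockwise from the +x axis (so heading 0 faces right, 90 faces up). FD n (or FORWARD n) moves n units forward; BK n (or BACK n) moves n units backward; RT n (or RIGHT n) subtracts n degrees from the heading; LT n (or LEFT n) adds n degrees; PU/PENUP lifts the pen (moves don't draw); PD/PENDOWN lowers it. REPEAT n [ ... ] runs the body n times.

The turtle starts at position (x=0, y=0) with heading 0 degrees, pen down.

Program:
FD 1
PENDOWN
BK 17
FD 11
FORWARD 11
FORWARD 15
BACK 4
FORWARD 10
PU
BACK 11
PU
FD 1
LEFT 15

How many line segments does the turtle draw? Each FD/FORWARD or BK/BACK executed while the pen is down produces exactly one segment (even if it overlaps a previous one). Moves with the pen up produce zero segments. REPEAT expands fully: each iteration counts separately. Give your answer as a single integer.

Answer: 7

Derivation:
Executing turtle program step by step:
Start: pos=(0,0), heading=0, pen down
FD 1: (0,0) -> (1,0) [heading=0, draw]
PD: pen down
BK 17: (1,0) -> (-16,0) [heading=0, draw]
FD 11: (-16,0) -> (-5,0) [heading=0, draw]
FD 11: (-5,0) -> (6,0) [heading=0, draw]
FD 15: (6,0) -> (21,0) [heading=0, draw]
BK 4: (21,0) -> (17,0) [heading=0, draw]
FD 10: (17,0) -> (27,0) [heading=0, draw]
PU: pen up
BK 11: (27,0) -> (16,0) [heading=0, move]
PU: pen up
FD 1: (16,0) -> (17,0) [heading=0, move]
LT 15: heading 0 -> 15
Final: pos=(17,0), heading=15, 7 segment(s) drawn
Segments drawn: 7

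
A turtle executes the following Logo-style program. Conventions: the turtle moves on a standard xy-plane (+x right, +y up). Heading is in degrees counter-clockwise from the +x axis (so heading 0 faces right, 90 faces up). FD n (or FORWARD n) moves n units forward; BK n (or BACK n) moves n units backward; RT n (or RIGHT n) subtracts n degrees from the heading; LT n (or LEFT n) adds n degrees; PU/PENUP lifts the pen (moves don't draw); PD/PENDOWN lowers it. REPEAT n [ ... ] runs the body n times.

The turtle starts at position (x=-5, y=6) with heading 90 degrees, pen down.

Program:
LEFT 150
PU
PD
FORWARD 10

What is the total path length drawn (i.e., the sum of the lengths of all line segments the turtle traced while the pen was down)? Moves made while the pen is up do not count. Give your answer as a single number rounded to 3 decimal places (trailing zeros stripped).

Executing turtle program step by step:
Start: pos=(-5,6), heading=90, pen down
LT 150: heading 90 -> 240
PU: pen up
PD: pen down
FD 10: (-5,6) -> (-10,-2.66) [heading=240, draw]
Final: pos=(-10,-2.66), heading=240, 1 segment(s) drawn

Segment lengths:
  seg 1: (-5,6) -> (-10,-2.66), length = 10
Total = 10

Answer: 10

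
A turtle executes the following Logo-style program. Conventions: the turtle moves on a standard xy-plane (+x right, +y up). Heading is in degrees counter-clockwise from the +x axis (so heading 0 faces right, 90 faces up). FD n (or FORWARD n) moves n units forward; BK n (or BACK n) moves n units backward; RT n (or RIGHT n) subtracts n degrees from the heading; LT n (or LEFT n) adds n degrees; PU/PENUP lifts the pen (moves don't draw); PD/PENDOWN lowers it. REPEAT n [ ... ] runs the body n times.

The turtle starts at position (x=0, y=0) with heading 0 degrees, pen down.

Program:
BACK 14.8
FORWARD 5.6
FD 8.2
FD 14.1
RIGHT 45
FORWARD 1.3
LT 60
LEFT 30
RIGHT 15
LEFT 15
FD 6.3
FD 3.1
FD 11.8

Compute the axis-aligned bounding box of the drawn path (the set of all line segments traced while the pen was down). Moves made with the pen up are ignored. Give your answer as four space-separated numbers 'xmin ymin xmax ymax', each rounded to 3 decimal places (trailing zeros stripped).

Executing turtle program step by step:
Start: pos=(0,0), heading=0, pen down
BK 14.8: (0,0) -> (-14.8,0) [heading=0, draw]
FD 5.6: (-14.8,0) -> (-9.2,0) [heading=0, draw]
FD 8.2: (-9.2,0) -> (-1,0) [heading=0, draw]
FD 14.1: (-1,0) -> (13.1,0) [heading=0, draw]
RT 45: heading 0 -> 315
FD 1.3: (13.1,0) -> (14.019,-0.919) [heading=315, draw]
LT 60: heading 315 -> 15
LT 30: heading 15 -> 45
RT 15: heading 45 -> 30
LT 15: heading 30 -> 45
FD 6.3: (14.019,-0.919) -> (18.474,3.536) [heading=45, draw]
FD 3.1: (18.474,3.536) -> (20.666,5.728) [heading=45, draw]
FD 11.8: (20.666,5.728) -> (29.01,14.071) [heading=45, draw]
Final: pos=(29.01,14.071), heading=45, 8 segment(s) drawn

Segment endpoints: x in {-14.8, -9.2, -1, 0, 13.1, 14.019, 18.474, 20.666, 29.01}, y in {-0.919, 0, 3.536, 5.728, 14.071}
xmin=-14.8, ymin=-0.919, xmax=29.01, ymax=14.071

Answer: -14.8 -0.919 29.01 14.071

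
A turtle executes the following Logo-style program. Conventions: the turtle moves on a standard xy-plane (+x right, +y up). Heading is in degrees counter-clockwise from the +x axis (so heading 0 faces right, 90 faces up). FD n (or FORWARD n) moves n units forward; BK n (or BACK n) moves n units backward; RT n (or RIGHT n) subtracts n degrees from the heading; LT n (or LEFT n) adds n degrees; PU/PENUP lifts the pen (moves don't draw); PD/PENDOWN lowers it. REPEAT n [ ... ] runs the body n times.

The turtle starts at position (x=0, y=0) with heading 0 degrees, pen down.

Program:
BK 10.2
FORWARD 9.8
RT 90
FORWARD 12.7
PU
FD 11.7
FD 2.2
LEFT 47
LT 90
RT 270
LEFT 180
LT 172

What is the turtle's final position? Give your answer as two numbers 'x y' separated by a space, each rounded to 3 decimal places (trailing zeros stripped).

Answer: -0.4 -26.6

Derivation:
Executing turtle program step by step:
Start: pos=(0,0), heading=0, pen down
BK 10.2: (0,0) -> (-10.2,0) [heading=0, draw]
FD 9.8: (-10.2,0) -> (-0.4,0) [heading=0, draw]
RT 90: heading 0 -> 270
FD 12.7: (-0.4,0) -> (-0.4,-12.7) [heading=270, draw]
PU: pen up
FD 11.7: (-0.4,-12.7) -> (-0.4,-24.4) [heading=270, move]
FD 2.2: (-0.4,-24.4) -> (-0.4,-26.6) [heading=270, move]
LT 47: heading 270 -> 317
LT 90: heading 317 -> 47
RT 270: heading 47 -> 137
LT 180: heading 137 -> 317
LT 172: heading 317 -> 129
Final: pos=(-0.4,-26.6), heading=129, 3 segment(s) drawn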